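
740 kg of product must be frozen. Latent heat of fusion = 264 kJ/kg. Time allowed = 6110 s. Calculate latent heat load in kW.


Q_lat = m * h_fg / t
Q_lat = 740 * 264 / 6110
Q_lat = 31.97 kW

31.97


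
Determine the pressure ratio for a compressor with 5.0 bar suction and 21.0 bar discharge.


PR = P_high / P_low
PR = 21.0 / 5.0
PR = 4.2

4.2


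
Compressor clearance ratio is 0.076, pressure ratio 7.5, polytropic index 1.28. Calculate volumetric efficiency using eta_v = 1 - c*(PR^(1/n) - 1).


PR^(1/n) = 7.5^(1/1.28) = 4.82660337
eta_v = 1 - 0.076 * (4.82660337 - 1)
eta_v = 0.7092

0.7092


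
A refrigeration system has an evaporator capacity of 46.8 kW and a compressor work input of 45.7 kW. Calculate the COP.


COP = Q_evap / W
COP = 46.8 / 45.7
COP = 1.024

1.024


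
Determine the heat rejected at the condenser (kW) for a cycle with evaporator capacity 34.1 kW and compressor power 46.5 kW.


Q_cond = Q_evap + W
Q_cond = 34.1 + 46.5
Q_cond = 80.6 kW

80.6


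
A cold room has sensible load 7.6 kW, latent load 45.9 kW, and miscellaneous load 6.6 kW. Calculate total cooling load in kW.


Q_total = Q_s + Q_l + Q_misc
Q_total = 7.6 + 45.9 + 6.6
Q_total = 60.1 kW

60.1


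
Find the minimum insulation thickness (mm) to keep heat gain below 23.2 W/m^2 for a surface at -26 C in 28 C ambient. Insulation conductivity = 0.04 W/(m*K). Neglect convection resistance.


dT = 28 - (-26) = 54 K
thickness = k * dT / q_max * 1000
thickness = 0.04 * 54 / 23.2 * 1000
thickness = 93.1 mm

93.1


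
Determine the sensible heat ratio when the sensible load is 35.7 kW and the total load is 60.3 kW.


SHR = Q_sensible / Q_total
SHR = 35.7 / 60.3
SHR = 0.592

0.592


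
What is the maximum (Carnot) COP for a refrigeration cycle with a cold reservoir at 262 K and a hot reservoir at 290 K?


dT = 290 - 262 = 28 K
COP_carnot = T_cold / dT = 262 / 28
COP_carnot = 9.357

9.357


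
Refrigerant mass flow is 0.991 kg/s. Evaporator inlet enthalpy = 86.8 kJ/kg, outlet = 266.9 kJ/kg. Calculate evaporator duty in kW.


dh = 266.9 - 86.8 = 180.1 kJ/kg
Q_evap = m_dot * dh = 0.991 * 180.1
Q_evap = 178.48 kW

178.48


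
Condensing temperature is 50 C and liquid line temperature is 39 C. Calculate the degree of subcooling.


Subcooling = T_cond - T_liquid
Subcooling = 50 - 39
Subcooling = 11 K

11


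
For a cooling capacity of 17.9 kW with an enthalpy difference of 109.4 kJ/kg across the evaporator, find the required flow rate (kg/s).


m_dot = Q / dh
m_dot = 17.9 / 109.4
m_dot = 0.1636 kg/s

0.1636


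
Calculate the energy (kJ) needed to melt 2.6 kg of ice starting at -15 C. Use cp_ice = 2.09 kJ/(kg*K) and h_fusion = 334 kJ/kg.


Sensible heat = cp * dT = 2.09 * 15 = 31.35 kJ/kg
Total per kg = 31.35 + 334 = 365.35 kJ/kg
Q = m * total = 2.6 * 365.35
Q = 949.9 kJ

949.9


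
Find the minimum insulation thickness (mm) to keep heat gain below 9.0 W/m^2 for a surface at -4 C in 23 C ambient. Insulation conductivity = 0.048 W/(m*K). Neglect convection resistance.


dT = 23 - (-4) = 27 K
thickness = k * dT / q_max * 1000
thickness = 0.048 * 27 / 9.0 * 1000
thickness = 144.0 mm

144.0


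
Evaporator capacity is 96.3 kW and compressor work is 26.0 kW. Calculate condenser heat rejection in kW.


Q_cond = Q_evap + W
Q_cond = 96.3 + 26.0
Q_cond = 122.3 kW

122.3


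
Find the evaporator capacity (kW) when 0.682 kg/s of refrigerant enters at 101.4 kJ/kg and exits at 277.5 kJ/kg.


dh = 277.5 - 101.4 = 176.1 kJ/kg
Q_evap = m_dot * dh = 0.682 * 176.1
Q_evap = 120.1 kW

120.1


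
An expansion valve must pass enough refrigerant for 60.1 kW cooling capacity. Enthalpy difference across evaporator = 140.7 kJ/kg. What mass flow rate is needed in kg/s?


m_dot = Q / dh
m_dot = 60.1 / 140.7
m_dot = 0.4271 kg/s

0.4271


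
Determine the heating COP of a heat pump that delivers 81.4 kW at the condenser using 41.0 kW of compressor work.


COP_hp = Q_cond / W
COP_hp = 81.4 / 41.0
COP_hp = 1.985

1.985


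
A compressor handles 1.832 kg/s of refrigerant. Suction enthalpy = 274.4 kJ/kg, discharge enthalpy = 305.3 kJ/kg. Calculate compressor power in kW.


dh = 305.3 - 274.4 = 30.9 kJ/kg
W = m_dot * dh = 1.832 * 30.9 = 56.61 kW

56.61


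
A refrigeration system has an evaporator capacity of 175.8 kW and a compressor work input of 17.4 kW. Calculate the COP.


COP = Q_evap / W
COP = 175.8 / 17.4
COP = 10.103

10.103


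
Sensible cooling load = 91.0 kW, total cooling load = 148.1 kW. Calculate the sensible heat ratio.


SHR = Q_sensible / Q_total
SHR = 91.0 / 148.1
SHR = 0.614

0.614


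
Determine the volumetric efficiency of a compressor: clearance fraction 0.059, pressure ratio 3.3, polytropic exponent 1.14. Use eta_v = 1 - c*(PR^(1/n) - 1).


PR^(1/n) = 3.3^(1/1.14) = 2.84994704
eta_v = 1 - 0.059 * (2.84994704 - 1)
eta_v = 0.8909

0.8909


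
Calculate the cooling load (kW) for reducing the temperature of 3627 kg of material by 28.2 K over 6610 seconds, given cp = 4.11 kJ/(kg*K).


Q = m * cp * dT / t
Q = 3627 * 4.11 * 28.2 / 6610
Q = 63.597 kW

63.597


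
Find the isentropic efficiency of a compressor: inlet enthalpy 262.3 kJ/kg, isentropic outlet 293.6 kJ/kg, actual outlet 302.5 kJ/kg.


dh_ideal = 293.6 - 262.3 = 31.3 kJ/kg
dh_actual = 302.5 - 262.3 = 40.2 kJ/kg
eta_s = dh_ideal / dh_actual = 31.3 / 40.2
eta_s = 0.7786

0.7786


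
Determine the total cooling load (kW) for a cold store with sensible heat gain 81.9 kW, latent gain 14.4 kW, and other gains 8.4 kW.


Q_total = Q_s + Q_l + Q_misc
Q_total = 81.9 + 14.4 + 8.4
Q_total = 104.7 kW

104.7


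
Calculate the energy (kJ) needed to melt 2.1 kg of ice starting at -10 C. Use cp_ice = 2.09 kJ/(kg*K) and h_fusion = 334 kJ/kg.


Sensible heat = cp * dT = 2.09 * 10 = 20.9 kJ/kg
Total per kg = 20.9 + 334 = 354.9 kJ/kg
Q = m * total = 2.1 * 354.9
Q = 745.3 kJ

745.3


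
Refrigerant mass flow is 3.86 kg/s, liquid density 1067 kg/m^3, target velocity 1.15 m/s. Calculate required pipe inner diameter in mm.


A = m_dot / (rho * v) = 3.86 / (1067 * 1.15) = 0.003145756082 m^2
d = sqrt(4*A/pi) * 1000
d = 63.3 mm

63.3


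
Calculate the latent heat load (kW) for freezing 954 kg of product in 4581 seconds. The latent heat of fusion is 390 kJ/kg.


Q_lat = m * h_fg / t
Q_lat = 954 * 390 / 4581
Q_lat = 81.22 kW

81.22


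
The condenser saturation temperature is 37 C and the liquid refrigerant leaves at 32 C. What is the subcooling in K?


Subcooling = T_cond - T_liquid
Subcooling = 37 - 32
Subcooling = 5 K

5


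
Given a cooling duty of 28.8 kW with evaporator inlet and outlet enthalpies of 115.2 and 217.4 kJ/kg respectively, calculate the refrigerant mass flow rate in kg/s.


dh = 217.4 - 115.2 = 102.2 kJ/kg
m_dot = Q / dh = 28.8 / 102.2 = 0.2818 kg/s

0.2818


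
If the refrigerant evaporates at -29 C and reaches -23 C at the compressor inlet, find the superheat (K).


Superheat = T_suction - T_evap
Superheat = -23 - (-29)
Superheat = 6 K

6


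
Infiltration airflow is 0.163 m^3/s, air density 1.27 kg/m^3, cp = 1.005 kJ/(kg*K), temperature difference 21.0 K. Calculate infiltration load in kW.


Q = V_dot * rho * cp * dT
Q = 0.163 * 1.27 * 1.005 * 21.0
Q = 4.369 kW

4.369


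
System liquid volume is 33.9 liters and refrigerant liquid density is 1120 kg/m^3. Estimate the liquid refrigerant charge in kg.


Charge = V * rho / 1000
Charge = 33.9 * 1120 / 1000
Charge = 37.97 kg

37.97


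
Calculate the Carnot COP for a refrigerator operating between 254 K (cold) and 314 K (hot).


dT = 314 - 254 = 60 K
COP_carnot = T_cold / dT = 254 / 60
COP_carnot = 4.233

4.233


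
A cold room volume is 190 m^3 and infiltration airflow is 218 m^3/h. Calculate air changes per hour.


ACH = flow / volume
ACH = 218 / 190
ACH = 1.147

1.147


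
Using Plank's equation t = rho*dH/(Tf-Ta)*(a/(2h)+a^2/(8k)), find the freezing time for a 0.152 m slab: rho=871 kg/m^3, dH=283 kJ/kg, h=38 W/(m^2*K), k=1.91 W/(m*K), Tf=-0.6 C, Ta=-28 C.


dT = -0.6 - (-28) = 27.4 K
term1 = a/(2h) = 0.152/(2*38) = 0.002
term2 = a^2/(8k) = 0.152^2/(8*1.91) = 0.001512041885
t = rho*dH*1000/dT * (term1 + term2)
t = 871*283*1000/27.4 * (0.002 + 0.001512041885)
t = 31595 s

31595


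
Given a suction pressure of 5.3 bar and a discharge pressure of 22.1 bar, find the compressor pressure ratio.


PR = P_high / P_low
PR = 22.1 / 5.3
PR = 4.17

4.17


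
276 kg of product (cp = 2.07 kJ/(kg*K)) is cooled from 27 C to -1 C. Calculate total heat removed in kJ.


dT = 27 - (-1) = 28 K
Q = m * cp * dT = 276 * 2.07 * 28
Q = 15997 kJ

15997


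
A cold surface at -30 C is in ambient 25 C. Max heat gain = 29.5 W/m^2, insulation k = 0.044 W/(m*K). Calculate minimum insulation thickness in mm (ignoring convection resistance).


dT = 25 - (-30) = 55 K
thickness = k * dT / q_max * 1000
thickness = 0.044 * 55 / 29.5 * 1000
thickness = 82.0 mm

82.0


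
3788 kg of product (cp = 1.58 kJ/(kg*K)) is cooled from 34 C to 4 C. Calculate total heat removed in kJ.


dT = 34 - (4) = 30 K
Q = m * cp * dT = 3788 * 1.58 * 30
Q = 179551 kJ

179551


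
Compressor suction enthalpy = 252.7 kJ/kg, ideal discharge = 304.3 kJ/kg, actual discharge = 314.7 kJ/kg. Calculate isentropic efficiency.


dh_ideal = 304.3 - 252.7 = 51.6 kJ/kg
dh_actual = 314.7 - 252.7 = 62.0 kJ/kg
eta_s = dh_ideal / dh_actual = 51.6 / 62.0
eta_s = 0.8323

0.8323


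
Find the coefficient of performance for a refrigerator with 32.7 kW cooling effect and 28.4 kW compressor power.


COP = Q_evap / W
COP = 32.7 / 28.4
COP = 1.151

1.151


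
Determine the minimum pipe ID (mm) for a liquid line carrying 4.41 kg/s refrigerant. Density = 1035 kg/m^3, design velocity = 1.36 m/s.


A = m_dot / (rho * v) = 4.41 / (1035 * 1.36) = 0.003132992327 m^2
d = sqrt(4*A/pi) * 1000
d = 63.2 mm

63.2


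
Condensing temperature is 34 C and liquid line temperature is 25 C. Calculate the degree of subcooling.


Subcooling = T_cond - T_liquid
Subcooling = 34 - 25
Subcooling = 9 K

9


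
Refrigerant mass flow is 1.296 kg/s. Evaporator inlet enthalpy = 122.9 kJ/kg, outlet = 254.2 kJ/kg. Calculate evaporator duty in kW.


dh = 254.2 - 122.9 = 131.3 kJ/kg
Q_evap = m_dot * dh = 1.296 * 131.3
Q_evap = 170.16 kW

170.16


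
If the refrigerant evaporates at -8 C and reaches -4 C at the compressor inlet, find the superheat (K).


Superheat = T_suction - T_evap
Superheat = -4 - (-8)
Superheat = 4 K

4


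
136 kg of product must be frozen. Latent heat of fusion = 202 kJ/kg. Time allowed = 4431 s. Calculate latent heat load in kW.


Q_lat = m * h_fg / t
Q_lat = 136 * 202 / 4431
Q_lat = 6.2 kW

6.2


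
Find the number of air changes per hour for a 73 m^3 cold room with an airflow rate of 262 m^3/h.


ACH = flow / volume
ACH = 262 / 73
ACH = 3.589

3.589


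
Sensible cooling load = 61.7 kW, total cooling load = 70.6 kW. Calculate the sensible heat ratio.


SHR = Q_sensible / Q_total
SHR = 61.7 / 70.6
SHR = 0.874

0.874


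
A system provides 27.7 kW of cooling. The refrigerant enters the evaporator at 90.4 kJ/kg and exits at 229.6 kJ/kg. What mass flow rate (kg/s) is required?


dh = 229.6 - 90.4 = 139.2 kJ/kg
m_dot = Q / dh = 27.7 / 139.2 = 0.199 kg/s

0.199


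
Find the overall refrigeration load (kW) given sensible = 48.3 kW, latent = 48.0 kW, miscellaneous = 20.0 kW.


Q_total = Q_s + Q_l + Q_misc
Q_total = 48.3 + 48.0 + 20.0
Q_total = 116.3 kW

116.3


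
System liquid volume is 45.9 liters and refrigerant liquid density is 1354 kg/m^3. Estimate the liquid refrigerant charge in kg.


Charge = V * rho / 1000
Charge = 45.9 * 1354 / 1000
Charge = 62.15 kg

62.15


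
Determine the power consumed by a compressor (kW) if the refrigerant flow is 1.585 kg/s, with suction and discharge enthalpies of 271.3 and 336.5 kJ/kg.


dh = 336.5 - 271.3 = 65.2 kJ/kg
W = m_dot * dh = 1.585 * 65.2 = 103.34 kW

103.34


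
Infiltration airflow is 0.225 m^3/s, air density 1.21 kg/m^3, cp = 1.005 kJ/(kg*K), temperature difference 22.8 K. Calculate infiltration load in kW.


Q = V_dot * rho * cp * dT
Q = 0.225 * 1.21 * 1.005 * 22.8
Q = 6.238 kW

6.238


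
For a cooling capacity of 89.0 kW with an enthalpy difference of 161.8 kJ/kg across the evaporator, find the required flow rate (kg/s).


m_dot = Q / dh
m_dot = 89.0 / 161.8
m_dot = 0.5501 kg/s

0.5501


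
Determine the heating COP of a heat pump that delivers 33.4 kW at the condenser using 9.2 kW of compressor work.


COP_hp = Q_cond / W
COP_hp = 33.4 / 9.2
COP_hp = 3.63

3.63


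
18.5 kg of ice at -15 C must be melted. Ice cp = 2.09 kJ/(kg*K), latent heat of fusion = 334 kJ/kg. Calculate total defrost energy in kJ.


Sensible heat = cp * dT = 2.09 * 15 = 31.35 kJ/kg
Total per kg = 31.35 + 334 = 365.35 kJ/kg
Q = m * total = 18.5 * 365.35
Q = 6759.0 kJ

6759.0


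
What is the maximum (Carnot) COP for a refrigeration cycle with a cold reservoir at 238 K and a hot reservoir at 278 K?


dT = 278 - 238 = 40 K
COP_carnot = T_cold / dT = 238 / 40
COP_carnot = 5.95

5.95


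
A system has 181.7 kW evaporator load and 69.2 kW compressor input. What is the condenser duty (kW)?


Q_cond = Q_evap + W
Q_cond = 181.7 + 69.2
Q_cond = 250.9 kW

250.9


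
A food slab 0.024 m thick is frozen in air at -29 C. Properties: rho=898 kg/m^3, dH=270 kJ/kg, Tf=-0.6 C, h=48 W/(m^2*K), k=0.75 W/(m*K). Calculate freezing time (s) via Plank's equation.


dT = -0.6 - (-29) = 28.4 K
term1 = a/(2h) = 0.024/(2*48) = 0.00025
term2 = a^2/(8k) = 0.024^2/(8*0.75) = 0.000096
t = rho*dH*1000/dT * (term1 + term2)
t = 898*270*1000/28.4 * (0.00025 + 0.000096)
t = 2954 s

2954


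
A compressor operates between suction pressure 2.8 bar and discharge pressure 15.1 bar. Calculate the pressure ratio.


PR = P_high / P_low
PR = 15.1 / 2.8
PR = 5.393

5.393


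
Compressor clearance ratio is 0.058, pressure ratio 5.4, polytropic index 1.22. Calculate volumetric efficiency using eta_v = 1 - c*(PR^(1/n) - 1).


PR^(1/n) = 5.4^(1/1.22) = 3.98403141
eta_v = 1 - 0.058 * (3.98403141 - 1)
eta_v = 0.8269

0.8269


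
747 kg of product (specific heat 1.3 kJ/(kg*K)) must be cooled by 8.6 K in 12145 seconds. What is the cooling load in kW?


Q = m * cp * dT / t
Q = 747 * 1.3 * 8.6 / 12145
Q = 0.688 kW

0.688


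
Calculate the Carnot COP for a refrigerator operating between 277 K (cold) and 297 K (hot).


dT = 297 - 277 = 20 K
COP_carnot = T_cold / dT = 277 / 20
COP_carnot = 13.85

13.85


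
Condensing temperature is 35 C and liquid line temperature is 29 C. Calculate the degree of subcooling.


Subcooling = T_cond - T_liquid
Subcooling = 35 - 29
Subcooling = 6 K

6


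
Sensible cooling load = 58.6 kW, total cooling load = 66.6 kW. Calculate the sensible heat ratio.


SHR = Q_sensible / Q_total
SHR = 58.6 / 66.6
SHR = 0.88

0.88


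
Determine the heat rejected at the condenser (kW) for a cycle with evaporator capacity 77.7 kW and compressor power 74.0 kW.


Q_cond = Q_evap + W
Q_cond = 77.7 + 74.0
Q_cond = 151.7 kW

151.7


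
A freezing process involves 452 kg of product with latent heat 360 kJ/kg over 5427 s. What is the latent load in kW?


Q_lat = m * h_fg / t
Q_lat = 452 * 360 / 5427
Q_lat = 29.98 kW

29.98


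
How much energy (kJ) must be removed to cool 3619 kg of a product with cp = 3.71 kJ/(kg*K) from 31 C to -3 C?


dT = 31 - (-3) = 34 K
Q = m * cp * dT = 3619 * 3.71 * 34
Q = 456501 kJ

456501


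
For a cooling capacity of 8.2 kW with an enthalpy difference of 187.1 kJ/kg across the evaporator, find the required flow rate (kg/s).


m_dot = Q / dh
m_dot = 8.2 / 187.1
m_dot = 0.0438 kg/s

0.0438


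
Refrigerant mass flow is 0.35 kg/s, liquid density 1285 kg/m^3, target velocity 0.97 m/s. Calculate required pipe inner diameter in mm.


A = m_dot / (rho * v) = 0.35 / (1285 * 0.97) = 0.0002807974648 m^2
d = sqrt(4*A/pi) * 1000
d = 18.9 mm

18.9


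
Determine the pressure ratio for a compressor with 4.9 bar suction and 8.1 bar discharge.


PR = P_high / P_low
PR = 8.1 / 4.9
PR = 1.653

1.653


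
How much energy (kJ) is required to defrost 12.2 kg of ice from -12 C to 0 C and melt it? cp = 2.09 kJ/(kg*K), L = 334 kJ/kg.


Sensible heat = cp * dT = 2.09 * 12 = 25.08 kJ/kg
Total per kg = 25.08 + 334 = 359.08 kJ/kg
Q = m * total = 12.2 * 359.08
Q = 4380.8 kJ

4380.8


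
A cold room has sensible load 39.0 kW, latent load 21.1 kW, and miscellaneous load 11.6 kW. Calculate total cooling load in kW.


Q_total = Q_s + Q_l + Q_misc
Q_total = 39.0 + 21.1 + 11.6
Q_total = 71.7 kW

71.7


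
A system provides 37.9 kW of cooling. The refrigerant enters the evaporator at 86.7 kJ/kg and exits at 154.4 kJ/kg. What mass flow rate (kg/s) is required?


dh = 154.4 - 86.7 = 67.7 kJ/kg
m_dot = Q / dh = 37.9 / 67.7 = 0.5598 kg/s

0.5598


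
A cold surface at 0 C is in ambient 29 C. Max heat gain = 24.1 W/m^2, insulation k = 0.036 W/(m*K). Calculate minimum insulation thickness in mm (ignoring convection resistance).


dT = 29 - (0) = 29 K
thickness = k * dT / q_max * 1000
thickness = 0.036 * 29 / 24.1 * 1000
thickness = 43.3 mm

43.3


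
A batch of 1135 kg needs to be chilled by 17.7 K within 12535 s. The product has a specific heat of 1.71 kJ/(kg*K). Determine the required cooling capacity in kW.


Q = m * cp * dT / t
Q = 1135 * 1.71 * 17.7 / 12535
Q = 2.741 kW

2.741


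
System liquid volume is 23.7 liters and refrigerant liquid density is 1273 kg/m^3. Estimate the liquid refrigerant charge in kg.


Charge = V * rho / 1000
Charge = 23.7 * 1273 / 1000
Charge = 30.17 kg

30.17


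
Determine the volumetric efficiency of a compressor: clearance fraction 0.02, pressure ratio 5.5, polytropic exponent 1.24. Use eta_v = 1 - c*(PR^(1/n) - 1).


PR^(1/n) = 5.5^(1/1.24) = 3.95427333
eta_v = 1 - 0.02 * (3.95427333 - 1)
eta_v = 0.9409

0.9409


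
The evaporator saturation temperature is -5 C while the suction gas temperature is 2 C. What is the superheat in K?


Superheat = T_suction - T_evap
Superheat = 2 - (-5)
Superheat = 7 K

7


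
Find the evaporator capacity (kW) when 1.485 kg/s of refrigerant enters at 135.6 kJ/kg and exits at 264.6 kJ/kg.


dh = 264.6 - 135.6 = 129.0 kJ/kg
Q_evap = m_dot * dh = 1.485 * 129.0
Q_evap = 191.57 kW

191.57


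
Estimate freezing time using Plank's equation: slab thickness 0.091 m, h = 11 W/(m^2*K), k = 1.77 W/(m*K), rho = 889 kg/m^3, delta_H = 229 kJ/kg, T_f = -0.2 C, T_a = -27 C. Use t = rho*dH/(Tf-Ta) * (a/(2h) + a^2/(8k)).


dT = -0.2 - (-27) = 26.8 K
term1 = a/(2h) = 0.091/(2*11) = 0.004136363636
term2 = a^2/(8k) = 0.091^2/(8*1.77) = 0.0005848163842
t = rho*dH*1000/dT * (term1 + term2)
t = 889*229*1000/26.8 * (0.004136363636 + 0.0005848163842)
t = 35864 s

35864


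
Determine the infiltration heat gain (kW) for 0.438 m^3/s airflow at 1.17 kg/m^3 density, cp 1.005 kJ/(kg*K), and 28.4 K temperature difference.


Q = V_dot * rho * cp * dT
Q = 0.438 * 1.17 * 1.005 * 28.4
Q = 14.627 kW

14.627


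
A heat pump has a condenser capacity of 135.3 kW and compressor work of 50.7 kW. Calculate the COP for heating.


COP_hp = Q_cond / W
COP_hp = 135.3 / 50.7
COP_hp = 2.669

2.669


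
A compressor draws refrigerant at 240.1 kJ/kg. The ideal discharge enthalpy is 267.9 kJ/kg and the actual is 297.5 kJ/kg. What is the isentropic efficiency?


dh_ideal = 267.9 - 240.1 = 27.8 kJ/kg
dh_actual = 297.5 - 240.1 = 57.4 kJ/kg
eta_s = dh_ideal / dh_actual = 27.8 / 57.4
eta_s = 0.4843

0.4843


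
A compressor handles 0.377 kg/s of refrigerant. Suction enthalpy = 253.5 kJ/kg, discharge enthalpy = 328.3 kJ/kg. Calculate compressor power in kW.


dh = 328.3 - 253.5 = 74.8 kJ/kg
W = m_dot * dh = 0.377 * 74.8 = 28.2 kW

28.2


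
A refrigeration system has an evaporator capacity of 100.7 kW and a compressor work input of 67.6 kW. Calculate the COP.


COP = Q_evap / W
COP = 100.7 / 67.6
COP = 1.49

1.49


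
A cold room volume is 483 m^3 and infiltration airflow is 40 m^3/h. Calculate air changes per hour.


ACH = flow / volume
ACH = 40 / 483
ACH = 0.083

0.083


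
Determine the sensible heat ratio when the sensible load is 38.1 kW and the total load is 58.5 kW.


SHR = Q_sensible / Q_total
SHR = 38.1 / 58.5
SHR = 0.651

0.651


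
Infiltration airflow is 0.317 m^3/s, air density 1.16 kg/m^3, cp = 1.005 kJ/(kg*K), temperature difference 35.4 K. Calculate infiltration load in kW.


Q = V_dot * rho * cp * dT
Q = 0.317 * 1.16 * 1.005 * 35.4
Q = 13.082 kW

13.082


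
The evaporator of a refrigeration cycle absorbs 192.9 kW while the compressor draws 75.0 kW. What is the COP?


COP = Q_evap / W
COP = 192.9 / 75.0
COP = 2.572

2.572


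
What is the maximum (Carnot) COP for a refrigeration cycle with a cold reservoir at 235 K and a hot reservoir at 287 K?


dT = 287 - 235 = 52 K
COP_carnot = T_cold / dT = 235 / 52
COP_carnot = 4.519

4.519


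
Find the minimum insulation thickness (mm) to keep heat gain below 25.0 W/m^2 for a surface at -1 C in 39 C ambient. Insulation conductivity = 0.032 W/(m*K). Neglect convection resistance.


dT = 39 - (-1) = 40 K
thickness = k * dT / q_max * 1000
thickness = 0.032 * 40 / 25.0 * 1000
thickness = 51.2 mm

51.2


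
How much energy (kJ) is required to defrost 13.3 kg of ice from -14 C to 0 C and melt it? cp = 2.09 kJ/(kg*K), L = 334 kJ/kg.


Sensible heat = cp * dT = 2.09 * 14 = 29.26 kJ/kg
Total per kg = 29.26 + 334 = 363.26 kJ/kg
Q = m * total = 13.3 * 363.26
Q = 4831.4 kJ

4831.4


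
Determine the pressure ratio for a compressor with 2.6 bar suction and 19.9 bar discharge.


PR = P_high / P_low
PR = 19.9 / 2.6
PR = 7.654

7.654


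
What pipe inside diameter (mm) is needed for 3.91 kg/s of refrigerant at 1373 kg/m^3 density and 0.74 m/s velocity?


A = m_dot / (rho * v) = 3.91 / (1373 * 0.74) = 0.003848349442 m^2
d = sqrt(4*A/pi) * 1000
d = 70.0 mm

70.0


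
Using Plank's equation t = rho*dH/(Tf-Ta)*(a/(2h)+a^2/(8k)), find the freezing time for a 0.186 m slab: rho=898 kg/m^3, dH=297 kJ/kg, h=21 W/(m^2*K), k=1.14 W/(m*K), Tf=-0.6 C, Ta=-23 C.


dT = -0.6 - (-23) = 22.4 K
term1 = a/(2h) = 0.186/(2*21) = 0.004428571429
term2 = a^2/(8k) = 0.186^2/(8*1.14) = 0.003793421053
t = rho*dH*1000/dT * (term1 + term2)
t = 898*297*1000/22.4 * (0.004428571429 + 0.003793421053)
t = 97895 s

97895


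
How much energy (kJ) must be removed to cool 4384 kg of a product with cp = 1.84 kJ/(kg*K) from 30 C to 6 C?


dT = 30 - (6) = 24 K
Q = m * cp * dT = 4384 * 1.84 * 24
Q = 193597 kJ

193597


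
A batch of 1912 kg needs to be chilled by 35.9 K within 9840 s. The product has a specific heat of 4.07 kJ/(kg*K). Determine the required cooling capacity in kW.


Q = m * cp * dT / t
Q = 1912 * 4.07 * 35.9 / 9840
Q = 28.391 kW

28.391


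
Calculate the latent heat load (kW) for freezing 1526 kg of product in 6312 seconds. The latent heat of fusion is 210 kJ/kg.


Q_lat = m * h_fg / t
Q_lat = 1526 * 210 / 6312
Q_lat = 50.77 kW

50.77


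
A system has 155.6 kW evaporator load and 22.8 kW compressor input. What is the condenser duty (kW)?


Q_cond = Q_evap + W
Q_cond = 155.6 + 22.8
Q_cond = 178.4 kW

178.4


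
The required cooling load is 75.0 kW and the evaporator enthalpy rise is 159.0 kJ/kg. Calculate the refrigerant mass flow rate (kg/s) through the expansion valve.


m_dot = Q / dh
m_dot = 75.0 / 159.0
m_dot = 0.4717 kg/s

0.4717


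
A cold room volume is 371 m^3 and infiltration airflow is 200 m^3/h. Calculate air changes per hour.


ACH = flow / volume
ACH = 200 / 371
ACH = 0.539

0.539


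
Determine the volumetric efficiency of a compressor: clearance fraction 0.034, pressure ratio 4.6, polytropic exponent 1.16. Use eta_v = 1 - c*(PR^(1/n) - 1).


PR^(1/n) = 4.6^(1/1.16) = 3.72685897
eta_v = 1 - 0.034 * (3.72685897 - 1)
eta_v = 0.9073

0.9073


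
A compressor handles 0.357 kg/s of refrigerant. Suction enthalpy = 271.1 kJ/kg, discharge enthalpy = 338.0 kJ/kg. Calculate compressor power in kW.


dh = 338.0 - 271.1 = 66.9 kJ/kg
W = m_dot * dh = 0.357 * 66.9 = 23.88 kW

23.88


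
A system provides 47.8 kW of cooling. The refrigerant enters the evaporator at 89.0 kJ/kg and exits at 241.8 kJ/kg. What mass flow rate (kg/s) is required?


dh = 241.8 - 89.0 = 152.8 kJ/kg
m_dot = Q / dh = 47.8 / 152.8 = 0.3128 kg/s

0.3128


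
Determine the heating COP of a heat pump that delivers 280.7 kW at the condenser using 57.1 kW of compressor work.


COP_hp = Q_cond / W
COP_hp = 280.7 / 57.1
COP_hp = 4.916

4.916


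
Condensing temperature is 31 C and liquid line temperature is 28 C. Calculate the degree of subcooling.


Subcooling = T_cond - T_liquid
Subcooling = 31 - 28
Subcooling = 3 K

3


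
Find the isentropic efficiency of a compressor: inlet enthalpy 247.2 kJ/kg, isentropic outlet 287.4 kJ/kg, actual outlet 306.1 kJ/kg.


dh_ideal = 287.4 - 247.2 = 40.2 kJ/kg
dh_actual = 306.1 - 247.2 = 58.9 kJ/kg
eta_s = dh_ideal / dh_actual = 40.2 / 58.9
eta_s = 0.6825

0.6825


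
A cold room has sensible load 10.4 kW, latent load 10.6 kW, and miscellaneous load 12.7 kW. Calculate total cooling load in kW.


Q_total = Q_s + Q_l + Q_misc
Q_total = 10.4 + 10.6 + 12.7
Q_total = 33.7 kW

33.7


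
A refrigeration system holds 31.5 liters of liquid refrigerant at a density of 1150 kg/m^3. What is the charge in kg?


Charge = V * rho / 1000
Charge = 31.5 * 1150 / 1000
Charge = 36.23 kg

36.23


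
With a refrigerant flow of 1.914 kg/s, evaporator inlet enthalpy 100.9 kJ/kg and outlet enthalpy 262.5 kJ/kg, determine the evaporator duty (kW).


dh = 262.5 - 100.9 = 161.6 kJ/kg
Q_evap = m_dot * dh = 1.914 * 161.6
Q_evap = 309.3 kW

309.3


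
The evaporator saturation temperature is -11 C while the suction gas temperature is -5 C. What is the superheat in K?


Superheat = T_suction - T_evap
Superheat = -5 - (-11)
Superheat = 6 K

6


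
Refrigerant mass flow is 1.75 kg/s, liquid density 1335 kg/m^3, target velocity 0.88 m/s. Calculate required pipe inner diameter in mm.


A = m_dot / (rho * v) = 1.75 / (1335 * 0.88) = 0.001489615254 m^2
d = sqrt(4*A/pi) * 1000
d = 43.6 mm

43.6


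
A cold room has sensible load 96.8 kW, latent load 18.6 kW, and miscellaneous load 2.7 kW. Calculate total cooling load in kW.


Q_total = Q_s + Q_l + Q_misc
Q_total = 96.8 + 18.6 + 2.7
Q_total = 118.1 kW

118.1


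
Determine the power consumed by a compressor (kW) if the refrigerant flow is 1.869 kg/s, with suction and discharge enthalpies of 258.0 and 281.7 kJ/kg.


dh = 281.7 - 258.0 = 23.7 kJ/kg
W = m_dot * dh = 1.869 * 23.7 = 44.3 kW

44.3


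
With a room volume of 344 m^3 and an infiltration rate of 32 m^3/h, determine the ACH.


ACH = flow / volume
ACH = 32 / 344
ACH = 0.093

0.093


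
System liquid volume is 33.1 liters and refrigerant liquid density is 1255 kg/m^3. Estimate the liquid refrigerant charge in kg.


Charge = V * rho / 1000
Charge = 33.1 * 1255 / 1000
Charge = 41.54 kg

41.54


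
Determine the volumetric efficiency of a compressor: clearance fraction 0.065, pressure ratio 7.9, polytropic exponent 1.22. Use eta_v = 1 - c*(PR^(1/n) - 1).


PR^(1/n) = 7.9^(1/1.22) = 5.44201721
eta_v = 1 - 0.065 * (5.44201721 - 1)
eta_v = 0.7113

0.7113


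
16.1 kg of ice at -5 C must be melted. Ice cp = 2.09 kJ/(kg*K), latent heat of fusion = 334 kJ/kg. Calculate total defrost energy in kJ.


Sensible heat = cp * dT = 2.09 * 5 = 10.45 kJ/kg
Total per kg = 10.45 + 334 = 344.45 kJ/kg
Q = m * total = 16.1 * 344.45
Q = 5545.6 kJ

5545.6


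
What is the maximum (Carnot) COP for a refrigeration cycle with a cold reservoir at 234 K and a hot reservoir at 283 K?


dT = 283 - 234 = 49 K
COP_carnot = T_cold / dT = 234 / 49
COP_carnot = 4.776

4.776


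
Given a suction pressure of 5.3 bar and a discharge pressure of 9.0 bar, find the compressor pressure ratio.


PR = P_high / P_low
PR = 9.0 / 5.3
PR = 1.698

1.698


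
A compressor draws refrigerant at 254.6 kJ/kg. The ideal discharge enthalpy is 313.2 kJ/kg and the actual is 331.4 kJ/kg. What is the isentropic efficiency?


dh_ideal = 313.2 - 254.6 = 58.6 kJ/kg
dh_actual = 331.4 - 254.6 = 76.8 kJ/kg
eta_s = dh_ideal / dh_actual = 58.6 / 76.8
eta_s = 0.763

0.763


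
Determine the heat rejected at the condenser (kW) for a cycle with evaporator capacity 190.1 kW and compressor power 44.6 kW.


Q_cond = Q_evap + W
Q_cond = 190.1 + 44.6
Q_cond = 234.7 kW

234.7


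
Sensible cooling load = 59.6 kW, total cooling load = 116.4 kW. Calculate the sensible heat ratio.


SHR = Q_sensible / Q_total
SHR = 59.6 / 116.4
SHR = 0.512

0.512


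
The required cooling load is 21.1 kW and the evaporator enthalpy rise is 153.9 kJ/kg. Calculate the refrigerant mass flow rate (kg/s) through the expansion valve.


m_dot = Q / dh
m_dot = 21.1 / 153.9
m_dot = 0.1371 kg/s

0.1371


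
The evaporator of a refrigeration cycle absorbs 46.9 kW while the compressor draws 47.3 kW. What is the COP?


COP = Q_evap / W
COP = 46.9 / 47.3
COP = 0.992

0.992


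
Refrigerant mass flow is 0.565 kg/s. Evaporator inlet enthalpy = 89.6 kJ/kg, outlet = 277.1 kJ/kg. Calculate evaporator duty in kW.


dh = 277.1 - 89.6 = 187.5 kJ/kg
Q_evap = m_dot * dh = 0.565 * 187.5
Q_evap = 105.94 kW

105.94


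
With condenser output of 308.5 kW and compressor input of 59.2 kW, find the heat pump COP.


COP_hp = Q_cond / W
COP_hp = 308.5 / 59.2
COP_hp = 5.211

5.211


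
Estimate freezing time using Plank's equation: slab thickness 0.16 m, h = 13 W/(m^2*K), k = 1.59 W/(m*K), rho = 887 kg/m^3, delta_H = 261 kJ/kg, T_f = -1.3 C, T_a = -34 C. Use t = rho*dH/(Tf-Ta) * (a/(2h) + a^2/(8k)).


dT = -1.3 - (-34) = 32.7 K
term1 = a/(2h) = 0.16/(2*13) = 0.006153846154
term2 = a^2/(8k) = 0.16^2/(8*1.59) = 0.002012578616
t = rho*dH*1000/dT * (term1 + term2)
t = 887*261*1000/32.7 * (0.006153846154 + 0.002012578616)
t = 57816 s

57816


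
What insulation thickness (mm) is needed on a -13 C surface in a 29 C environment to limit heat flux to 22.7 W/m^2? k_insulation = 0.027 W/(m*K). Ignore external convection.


dT = 29 - (-13) = 42 K
thickness = k * dT / q_max * 1000
thickness = 0.027 * 42 / 22.7 * 1000
thickness = 50.0 mm

50.0


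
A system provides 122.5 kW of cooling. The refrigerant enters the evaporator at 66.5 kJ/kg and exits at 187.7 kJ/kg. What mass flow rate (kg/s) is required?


dh = 187.7 - 66.5 = 121.2 kJ/kg
m_dot = Q / dh = 122.5 / 121.2 = 1.0107 kg/s

1.0107


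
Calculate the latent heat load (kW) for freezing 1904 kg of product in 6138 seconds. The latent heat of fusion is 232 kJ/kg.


Q_lat = m * h_fg / t
Q_lat = 1904 * 232 / 6138
Q_lat = 71.97 kW

71.97


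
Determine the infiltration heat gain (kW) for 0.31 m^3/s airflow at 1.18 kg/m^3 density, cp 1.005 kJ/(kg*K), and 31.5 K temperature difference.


Q = V_dot * rho * cp * dT
Q = 0.31 * 1.18 * 1.005 * 31.5
Q = 11.58 kW

11.58


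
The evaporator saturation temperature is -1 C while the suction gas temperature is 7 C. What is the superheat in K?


Superheat = T_suction - T_evap
Superheat = 7 - (-1)
Superheat = 8 K

8


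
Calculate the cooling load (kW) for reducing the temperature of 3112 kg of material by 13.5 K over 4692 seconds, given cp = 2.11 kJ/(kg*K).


Q = m * cp * dT / t
Q = 3112 * 2.11 * 13.5 / 4692
Q = 18.893 kW

18.893


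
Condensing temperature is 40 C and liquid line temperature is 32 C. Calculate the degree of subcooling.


Subcooling = T_cond - T_liquid
Subcooling = 40 - 32
Subcooling = 8 K

8


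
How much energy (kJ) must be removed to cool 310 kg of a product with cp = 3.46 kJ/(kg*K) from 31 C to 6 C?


dT = 31 - (6) = 25 K
Q = m * cp * dT = 310 * 3.46 * 25
Q = 26815 kJ

26815


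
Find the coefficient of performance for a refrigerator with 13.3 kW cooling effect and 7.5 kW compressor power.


COP = Q_evap / W
COP = 13.3 / 7.5
COP = 1.773

1.773


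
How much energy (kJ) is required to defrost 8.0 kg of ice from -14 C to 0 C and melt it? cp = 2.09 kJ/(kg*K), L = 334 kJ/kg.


Sensible heat = cp * dT = 2.09 * 14 = 29.26 kJ/kg
Total per kg = 29.26 + 334 = 363.26 kJ/kg
Q = m * total = 8.0 * 363.26
Q = 2906.1 kJ

2906.1


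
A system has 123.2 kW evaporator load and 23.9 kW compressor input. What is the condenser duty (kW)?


Q_cond = Q_evap + W
Q_cond = 123.2 + 23.9
Q_cond = 147.1 kW

147.1


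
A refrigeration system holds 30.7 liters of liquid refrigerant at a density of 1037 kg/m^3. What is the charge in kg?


Charge = V * rho / 1000
Charge = 30.7 * 1037 / 1000
Charge = 31.84 kg

31.84


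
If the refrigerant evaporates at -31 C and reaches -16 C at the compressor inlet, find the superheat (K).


Superheat = T_suction - T_evap
Superheat = -16 - (-31)
Superheat = 15 K

15


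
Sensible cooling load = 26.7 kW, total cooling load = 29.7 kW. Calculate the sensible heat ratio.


SHR = Q_sensible / Q_total
SHR = 26.7 / 29.7
SHR = 0.899

0.899


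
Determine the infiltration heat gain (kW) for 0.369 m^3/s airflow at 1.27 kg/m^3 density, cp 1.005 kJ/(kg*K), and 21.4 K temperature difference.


Q = V_dot * rho * cp * dT
Q = 0.369 * 1.27 * 1.005 * 21.4
Q = 10.079 kW

10.079


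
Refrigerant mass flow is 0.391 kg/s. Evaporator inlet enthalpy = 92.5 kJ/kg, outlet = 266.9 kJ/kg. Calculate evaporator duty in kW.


dh = 266.9 - 92.5 = 174.4 kJ/kg
Q_evap = m_dot * dh = 0.391 * 174.4
Q_evap = 68.19 kW

68.19


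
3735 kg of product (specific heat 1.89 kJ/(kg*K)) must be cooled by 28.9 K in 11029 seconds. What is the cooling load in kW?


Q = m * cp * dT / t
Q = 3735 * 1.89 * 28.9 / 11029
Q = 18.498 kW

18.498


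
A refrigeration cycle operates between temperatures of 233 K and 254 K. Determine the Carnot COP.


dT = 254 - 233 = 21 K
COP_carnot = T_cold / dT = 233 / 21
COP_carnot = 11.095

11.095


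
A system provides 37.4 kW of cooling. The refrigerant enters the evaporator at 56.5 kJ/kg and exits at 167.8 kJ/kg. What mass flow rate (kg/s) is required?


dh = 167.8 - 56.5 = 111.3 kJ/kg
m_dot = Q / dh = 37.4 / 111.3 = 0.336 kg/s

0.336


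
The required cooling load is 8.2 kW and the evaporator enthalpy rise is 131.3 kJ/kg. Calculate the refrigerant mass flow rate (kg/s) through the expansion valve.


m_dot = Q / dh
m_dot = 8.2 / 131.3
m_dot = 0.0625 kg/s

0.0625


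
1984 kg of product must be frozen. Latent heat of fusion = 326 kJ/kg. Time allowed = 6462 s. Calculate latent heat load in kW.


Q_lat = m * h_fg / t
Q_lat = 1984 * 326 / 6462
Q_lat = 100.09 kW

100.09


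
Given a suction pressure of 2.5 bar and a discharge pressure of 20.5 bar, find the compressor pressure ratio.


PR = P_high / P_low
PR = 20.5 / 2.5
PR = 8.2

8.2


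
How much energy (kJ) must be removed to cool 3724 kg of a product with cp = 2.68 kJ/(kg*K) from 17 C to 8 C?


dT = 17 - (8) = 9 K
Q = m * cp * dT = 3724 * 2.68 * 9
Q = 89823 kJ

89823


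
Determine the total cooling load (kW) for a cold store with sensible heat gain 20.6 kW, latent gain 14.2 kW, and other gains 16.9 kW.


Q_total = Q_s + Q_l + Q_misc
Q_total = 20.6 + 14.2 + 16.9
Q_total = 51.7 kW

51.7


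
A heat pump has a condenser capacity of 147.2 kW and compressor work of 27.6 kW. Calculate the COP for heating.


COP_hp = Q_cond / W
COP_hp = 147.2 / 27.6
COP_hp = 5.333

5.333


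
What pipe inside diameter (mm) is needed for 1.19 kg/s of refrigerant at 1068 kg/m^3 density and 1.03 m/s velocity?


A = m_dot / (rho * v) = 1.19 / (1068 * 1.03) = 0.001081778844 m^2
d = sqrt(4*A/pi) * 1000
d = 37.1 mm

37.1


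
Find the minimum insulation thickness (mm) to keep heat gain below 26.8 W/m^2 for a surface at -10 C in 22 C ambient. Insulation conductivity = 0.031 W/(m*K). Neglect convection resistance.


dT = 22 - (-10) = 32 K
thickness = k * dT / q_max * 1000
thickness = 0.031 * 32 / 26.8 * 1000
thickness = 37.0 mm

37.0


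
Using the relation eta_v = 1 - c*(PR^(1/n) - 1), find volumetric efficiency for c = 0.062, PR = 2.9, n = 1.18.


PR^(1/n) = 2.9^(1/1.18) = 2.46525989
eta_v = 1 - 0.062 * (2.46525989 - 1)
eta_v = 0.9092

0.9092


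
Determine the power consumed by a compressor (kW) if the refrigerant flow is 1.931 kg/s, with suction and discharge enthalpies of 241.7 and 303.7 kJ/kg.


dh = 303.7 - 241.7 = 62.0 kJ/kg
W = m_dot * dh = 1.931 * 62.0 = 119.72 kW

119.72


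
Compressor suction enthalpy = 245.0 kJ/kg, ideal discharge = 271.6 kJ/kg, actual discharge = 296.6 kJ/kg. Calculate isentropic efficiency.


dh_ideal = 271.6 - 245.0 = 26.6 kJ/kg
dh_actual = 296.6 - 245.0 = 51.6 kJ/kg
eta_s = dh_ideal / dh_actual = 26.6 / 51.6
eta_s = 0.5155

0.5155


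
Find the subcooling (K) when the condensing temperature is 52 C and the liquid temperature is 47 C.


Subcooling = T_cond - T_liquid
Subcooling = 52 - 47
Subcooling = 5 K

5


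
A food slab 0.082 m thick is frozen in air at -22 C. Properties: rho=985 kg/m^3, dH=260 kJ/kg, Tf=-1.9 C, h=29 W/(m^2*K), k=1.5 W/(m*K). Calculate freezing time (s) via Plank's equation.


dT = -1.9 - (-22) = 20.1 K
term1 = a/(2h) = 0.082/(2*29) = 0.001413793103
term2 = a^2/(8k) = 0.082^2/(8*1.5) = 0.0005603333333
t = rho*dH*1000/dT * (term1 + term2)
t = 985*260*1000/20.1 * (0.001413793103 + 0.0005603333333)
t = 25153 s

25153


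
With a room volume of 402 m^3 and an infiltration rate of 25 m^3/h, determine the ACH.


ACH = flow / volume
ACH = 25 / 402
ACH = 0.062

0.062


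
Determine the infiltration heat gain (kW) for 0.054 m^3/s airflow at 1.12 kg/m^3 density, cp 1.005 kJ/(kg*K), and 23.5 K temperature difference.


Q = V_dot * rho * cp * dT
Q = 0.054 * 1.12 * 1.005 * 23.5
Q = 1.428 kW

1.428


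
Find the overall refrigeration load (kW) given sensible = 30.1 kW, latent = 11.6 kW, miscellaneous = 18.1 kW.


Q_total = Q_s + Q_l + Q_misc
Q_total = 30.1 + 11.6 + 18.1
Q_total = 59.8 kW

59.8


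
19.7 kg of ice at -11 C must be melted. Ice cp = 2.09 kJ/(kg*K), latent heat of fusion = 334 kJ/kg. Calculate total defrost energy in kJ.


Sensible heat = cp * dT = 2.09 * 11 = 22.99 kJ/kg
Total per kg = 22.99 + 334 = 356.99 kJ/kg
Q = m * total = 19.7 * 356.99
Q = 7032.7 kJ

7032.7


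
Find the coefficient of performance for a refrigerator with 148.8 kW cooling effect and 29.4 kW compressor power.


COP = Q_evap / W
COP = 148.8 / 29.4
COP = 5.061

5.061


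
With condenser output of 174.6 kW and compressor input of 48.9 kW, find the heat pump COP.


COP_hp = Q_cond / W
COP_hp = 174.6 / 48.9
COP_hp = 3.571

3.571


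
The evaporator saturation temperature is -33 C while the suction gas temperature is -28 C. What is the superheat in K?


Superheat = T_suction - T_evap
Superheat = -28 - (-33)
Superheat = 5 K

5


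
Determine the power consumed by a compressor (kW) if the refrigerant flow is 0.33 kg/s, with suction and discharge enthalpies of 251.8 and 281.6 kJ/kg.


dh = 281.6 - 251.8 = 29.8 kJ/kg
W = m_dot * dh = 0.33 * 29.8 = 9.83 kW

9.83


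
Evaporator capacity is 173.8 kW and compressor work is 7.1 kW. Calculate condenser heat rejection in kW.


Q_cond = Q_evap + W
Q_cond = 173.8 + 7.1
Q_cond = 180.9 kW

180.9


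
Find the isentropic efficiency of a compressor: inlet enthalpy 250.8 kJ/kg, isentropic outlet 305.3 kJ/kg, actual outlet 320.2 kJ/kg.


dh_ideal = 305.3 - 250.8 = 54.5 kJ/kg
dh_actual = 320.2 - 250.8 = 69.4 kJ/kg
eta_s = dh_ideal / dh_actual = 54.5 / 69.4
eta_s = 0.7853

0.7853


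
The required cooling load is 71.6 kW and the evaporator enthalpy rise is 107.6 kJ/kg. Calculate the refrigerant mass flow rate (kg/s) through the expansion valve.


m_dot = Q / dh
m_dot = 71.6 / 107.6
m_dot = 0.6654 kg/s

0.6654
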